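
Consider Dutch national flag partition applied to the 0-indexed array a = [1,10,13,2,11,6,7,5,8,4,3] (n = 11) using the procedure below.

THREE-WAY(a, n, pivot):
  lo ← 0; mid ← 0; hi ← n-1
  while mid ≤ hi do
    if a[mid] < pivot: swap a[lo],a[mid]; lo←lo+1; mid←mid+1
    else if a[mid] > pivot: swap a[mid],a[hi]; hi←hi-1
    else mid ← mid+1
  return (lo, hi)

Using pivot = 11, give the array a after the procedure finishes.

pivot = 11; lo=0, mid=0, hi=10
a[mid]=1<11: swap a[0],a[0]; lo=1,mid=1 → [1,10,13,2,11,6,7,5,8,4,3]
a[mid]=10<11: swap a[1],a[1]; lo=2,mid=2 → [1,10,13,2,11,6,7,5,8,4,3]
a[mid]=13>11: swap a[2],a[10]; hi=9 → [1,10,3,2,11,6,7,5,8,4,13]
a[mid]=3<11: swap a[2],a[2]; lo=3,mid=3 → [1,10,3,2,11,6,7,5,8,4,13]
a[mid]=2<11: swap a[3],a[3]; lo=4,mid=4 → [1,10,3,2,11,6,7,5,8,4,13]
a[mid]=11=11: mid=5
a[mid]=6<11: swap a[4],a[5]; lo=5,mid=6 → [1,10,3,2,6,11,7,5,8,4,13]
a[mid]=7<11: swap a[5],a[6]; lo=6,mid=7 → [1,10,3,2,6,7,11,5,8,4,13]
a[mid]=5<11: swap a[6],a[7]; lo=7,mid=8 → [1,10,3,2,6,7,5,11,8,4,13]
a[mid]=8<11: swap a[7],a[8]; lo=8,mid=9 → [1,10,3,2,6,7,5,8,11,4,13]
a[mid]=4<11: swap a[8],a[9]; lo=9,mid=10 → [1,10,3,2,6,7,5,8,4,11,13]
end: lo=9, hi=9; a = [1,10,3,2,6,7,5,8,4,11,13]

[1,10,3,2,6,7,5,8,4,11,13]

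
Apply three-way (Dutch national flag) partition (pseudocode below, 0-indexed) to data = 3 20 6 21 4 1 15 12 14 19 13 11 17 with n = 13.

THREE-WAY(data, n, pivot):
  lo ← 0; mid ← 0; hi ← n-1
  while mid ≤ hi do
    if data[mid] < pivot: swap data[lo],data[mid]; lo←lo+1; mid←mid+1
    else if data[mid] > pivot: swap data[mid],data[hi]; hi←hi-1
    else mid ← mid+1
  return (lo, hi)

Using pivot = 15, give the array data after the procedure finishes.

3 11 6 13 4 1 12 14 15 19 21 17 20

pivot = 15; lo=0, mid=0, hi=12
data[mid]=3<15: swap data[0],data[0]; lo=1,mid=1 → 3 20 6 21 4 1 15 12 14 19 13 11 17
data[mid]=20>15: swap data[1],data[12]; hi=11 → 3 17 6 21 4 1 15 12 14 19 13 11 20
data[mid]=17>15: swap data[1],data[11]; hi=10 → 3 11 6 21 4 1 15 12 14 19 13 17 20
data[mid]=11<15: swap data[1],data[1]; lo=2,mid=2 → 3 11 6 21 4 1 15 12 14 19 13 17 20
data[mid]=6<15: swap data[2],data[2]; lo=3,mid=3 → 3 11 6 21 4 1 15 12 14 19 13 17 20
data[mid]=21>15: swap data[3],data[10]; hi=9 → 3 11 6 13 4 1 15 12 14 19 21 17 20
data[mid]=13<15: swap data[3],data[3]; lo=4,mid=4 → 3 11 6 13 4 1 15 12 14 19 21 17 20
data[mid]=4<15: swap data[4],data[4]; lo=5,mid=5 → 3 11 6 13 4 1 15 12 14 19 21 17 20
data[mid]=1<15: swap data[5],data[5]; lo=6,mid=6 → 3 11 6 13 4 1 15 12 14 19 21 17 20
data[mid]=15=15: mid=7
data[mid]=12<15: swap data[6],data[7]; lo=7,mid=8 → 3 11 6 13 4 1 12 15 14 19 21 17 20
data[mid]=14<15: swap data[7],data[8]; lo=8,mid=9 → 3 11 6 13 4 1 12 14 15 19 21 17 20
data[mid]=19>15: swap data[9],data[9]; hi=8 → 3 11 6 13 4 1 12 14 15 19 21 17 20
end: lo=8, hi=8; data = 3 11 6 13 4 1 12 14 15 19 21 17 20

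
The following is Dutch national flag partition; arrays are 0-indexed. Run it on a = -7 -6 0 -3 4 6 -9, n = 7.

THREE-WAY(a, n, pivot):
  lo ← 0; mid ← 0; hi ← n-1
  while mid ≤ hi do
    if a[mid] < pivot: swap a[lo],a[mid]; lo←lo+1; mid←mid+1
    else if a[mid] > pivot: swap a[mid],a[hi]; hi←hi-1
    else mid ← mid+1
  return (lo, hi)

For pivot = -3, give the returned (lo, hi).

pivot = -3; lo=0, mid=0, hi=6
a[mid]=-7<-3: swap a[0],a[0]; lo=1,mid=1 → -7 -6 0 -3 4 6 -9
a[mid]=-6<-3: swap a[1],a[1]; lo=2,mid=2 → -7 -6 0 -3 4 6 -9
a[mid]=0>-3: swap a[2],a[6]; hi=5 → -7 -6 -9 -3 4 6 0
a[mid]=-9<-3: swap a[2],a[2]; lo=3,mid=3 → -7 -6 -9 -3 4 6 0
a[mid]=-3=-3: mid=4
a[mid]=4>-3: swap a[4],a[5]; hi=4 → -7 -6 -9 -3 6 4 0
a[mid]=6>-3: swap a[4],a[4]; hi=3 → -7 -6 -9 -3 6 4 0
end: lo=3, hi=3; a = -7 -6 -9 -3 6 4 0

(3, 3)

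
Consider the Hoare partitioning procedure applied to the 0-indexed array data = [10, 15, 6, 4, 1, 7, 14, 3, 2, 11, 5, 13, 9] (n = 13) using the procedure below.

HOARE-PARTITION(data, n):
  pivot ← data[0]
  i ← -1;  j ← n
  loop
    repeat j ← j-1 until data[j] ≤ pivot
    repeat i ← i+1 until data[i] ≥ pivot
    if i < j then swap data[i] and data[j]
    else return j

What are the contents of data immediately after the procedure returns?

[9, 5, 6, 4, 1, 7, 2, 3, 14, 11, 15, 13, 10]

pivot = data[0] = 10; i = -1, j = 13
j→12 (data[12]=9≤10), i→0 (data[0]=10≥10); i<j, swap → [9, 15, 6, 4, 1, 7, 14, 3, 2, 11, 5, 13, 10]
j→10 (data[10]=5≤10), i→1 (data[1]=15≥10); i<j, swap → [9, 5, 6, 4, 1, 7, 14, 3, 2, 11, 15, 13, 10]
j→8 (data[8]=2≤10), i→6 (data[6]=14≥10); i<j, swap → [9, 5, 6, 4, 1, 7, 2, 3, 14, 11, 15, 13, 10]
j→7, i→8; i≥j, return j=7. data = [9, 5, 6, 4, 1, 7, 2, 3, 14, 11, 15, 13, 10]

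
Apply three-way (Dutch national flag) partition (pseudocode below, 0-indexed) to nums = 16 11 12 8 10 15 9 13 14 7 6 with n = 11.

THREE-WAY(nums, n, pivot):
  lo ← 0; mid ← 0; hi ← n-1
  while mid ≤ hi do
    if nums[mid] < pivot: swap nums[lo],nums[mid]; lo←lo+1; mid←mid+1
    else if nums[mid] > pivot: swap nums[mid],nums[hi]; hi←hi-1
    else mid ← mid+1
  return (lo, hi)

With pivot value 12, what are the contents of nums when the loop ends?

6 11 8 10 7 9 12 14 13 15 16

pivot = 12; lo=0, mid=0, hi=10
nums[mid]=16>12: swap nums[0],nums[10]; hi=9 → 6 11 12 8 10 15 9 13 14 7 16
nums[mid]=6<12: swap nums[0],nums[0]; lo=1,mid=1 → 6 11 12 8 10 15 9 13 14 7 16
nums[mid]=11<12: swap nums[1],nums[1]; lo=2,mid=2 → 6 11 12 8 10 15 9 13 14 7 16
nums[mid]=12=12: mid=3
nums[mid]=8<12: swap nums[2],nums[3]; lo=3,mid=4 → 6 11 8 12 10 15 9 13 14 7 16
nums[mid]=10<12: swap nums[3],nums[4]; lo=4,mid=5 → 6 11 8 10 12 15 9 13 14 7 16
nums[mid]=15>12: swap nums[5],nums[9]; hi=8 → 6 11 8 10 12 7 9 13 14 15 16
nums[mid]=7<12: swap nums[4],nums[5]; lo=5,mid=6 → 6 11 8 10 7 12 9 13 14 15 16
nums[mid]=9<12: swap nums[5],nums[6]; lo=6,mid=7 → 6 11 8 10 7 9 12 13 14 15 16
nums[mid]=13>12: swap nums[7],nums[8]; hi=7 → 6 11 8 10 7 9 12 14 13 15 16
nums[mid]=14>12: swap nums[7],nums[7]; hi=6 → 6 11 8 10 7 9 12 14 13 15 16
end: lo=6, hi=6; nums = 6 11 8 10 7 9 12 14 13 15 16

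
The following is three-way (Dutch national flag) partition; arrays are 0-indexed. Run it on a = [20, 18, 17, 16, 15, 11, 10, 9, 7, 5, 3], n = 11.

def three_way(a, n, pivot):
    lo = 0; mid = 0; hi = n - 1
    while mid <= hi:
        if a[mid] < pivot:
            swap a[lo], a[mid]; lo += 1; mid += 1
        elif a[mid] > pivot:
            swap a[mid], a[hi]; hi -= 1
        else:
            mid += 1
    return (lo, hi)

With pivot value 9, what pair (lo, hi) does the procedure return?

(3, 3)

lo=0 mid=0 hi=10
20>9: swap(0,10), hi=9 ⇒ [3, 18, 17, 16, 15, 11, 10, 9, 7, 5, 20]
3<9: swap(0,0), lo=1 mid=1 ⇒ [3, 18, 17, 16, 15, 11, 10, 9, 7, 5, 20]
18>9: swap(1,9), hi=8 ⇒ [3, 5, 17, 16, 15, 11, 10, 9, 7, 18, 20]
5<9: swap(1,1), lo=2 mid=2 ⇒ [3, 5, 17, 16, 15, 11, 10, 9, 7, 18, 20]
17>9: swap(2,8), hi=7 ⇒ [3, 5, 7, 16, 15, 11, 10, 9, 17, 18, 20]
7<9: swap(2,2), lo=3 mid=3 ⇒ [3, 5, 7, 16, 15, 11, 10, 9, 17, 18, 20]
16>9: swap(3,7), hi=6 ⇒ [3, 5, 7, 9, 15, 11, 10, 16, 17, 18, 20]
9=9: mid=4
15>9: swap(4,6), hi=5 ⇒ [3, 5, 7, 9, 10, 11, 15, 16, 17, 18, 20]
10>9: swap(4,5), hi=4 ⇒ [3, 5, 7, 9, 11, 10, 15, 16, 17, 18, 20]
11>9: swap(4,4), hi=3 ⇒ [3, 5, 7, 9, 11, 10, 15, 16, 17, 18, 20]
done. lo=3 hi=3; a=[3, 5, 7, 9, 11, 10, 15, 16, 17, 18, 20]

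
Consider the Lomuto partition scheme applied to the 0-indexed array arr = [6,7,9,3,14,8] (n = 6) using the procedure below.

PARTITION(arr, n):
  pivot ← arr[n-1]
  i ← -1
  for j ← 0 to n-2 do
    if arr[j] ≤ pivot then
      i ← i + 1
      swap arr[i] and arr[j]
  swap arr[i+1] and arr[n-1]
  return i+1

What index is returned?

3

pivot = arr[5] = 8; i = -1
j=0: arr[0]=6 ≤ 8 → i=0, swap arr[0],arr[0] (no change) → [6,7,9,3,14,8]
j=1: arr[1]=7 ≤ 8 → i=1, swap arr[1],arr[1] (no change) → [6,7,9,3,14,8]
j=2: arr[2]=9 > 8 → no swap
j=3: arr[3]=3 ≤ 8 → i=2, swap arr[2],arr[3] → [6,7,3,9,14,8]
j=4: arr[4]=14 > 8 → no swap
final swap arr[3],arr[5] → [6,7,3,8,14,9]; return 3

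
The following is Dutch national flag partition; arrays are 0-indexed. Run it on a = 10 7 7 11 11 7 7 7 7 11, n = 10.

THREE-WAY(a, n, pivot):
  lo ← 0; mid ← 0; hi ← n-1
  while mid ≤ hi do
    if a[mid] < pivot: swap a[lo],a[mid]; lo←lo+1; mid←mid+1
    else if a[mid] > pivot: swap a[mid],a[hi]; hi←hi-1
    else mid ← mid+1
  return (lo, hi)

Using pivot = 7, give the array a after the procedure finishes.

7 7 7 7 7 7 11 11 11 10

lo=0 mid=0 hi=9
10>7: swap(0,9), hi=8 ⇒ 11 7 7 11 11 7 7 7 7 10
11>7: swap(0,8), hi=7 ⇒ 7 7 7 11 11 7 7 7 11 10
7=7: mid=1
7=7: mid=2
7=7: mid=3
11>7: swap(3,7), hi=6 ⇒ 7 7 7 7 11 7 7 11 11 10
7=7: mid=4
11>7: swap(4,6), hi=5 ⇒ 7 7 7 7 7 7 11 11 11 10
7=7: mid=5
7=7: mid=6
done. lo=0 hi=5; a=7 7 7 7 7 7 11 11 11 10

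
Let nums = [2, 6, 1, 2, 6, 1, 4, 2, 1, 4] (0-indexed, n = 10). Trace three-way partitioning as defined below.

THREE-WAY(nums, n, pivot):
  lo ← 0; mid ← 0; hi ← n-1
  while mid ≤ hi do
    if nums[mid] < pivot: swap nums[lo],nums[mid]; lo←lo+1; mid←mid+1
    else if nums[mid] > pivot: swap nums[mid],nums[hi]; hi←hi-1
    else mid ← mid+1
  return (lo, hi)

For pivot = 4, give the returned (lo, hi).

(6, 7)

lo=0 mid=0 hi=9
2<4: swap(0,0), lo=1 mid=1 ⇒ [2, 6, 1, 2, 6, 1, 4, 2, 1, 4]
6>4: swap(1,9), hi=8 ⇒ [2, 4, 1, 2, 6, 1, 4, 2, 1, 6]
4=4: mid=2
1<4: swap(1,2), lo=2 mid=3 ⇒ [2, 1, 4, 2, 6, 1, 4, 2, 1, 6]
2<4: swap(2,3), lo=3 mid=4 ⇒ [2, 1, 2, 4, 6, 1, 4, 2, 1, 6]
6>4: swap(4,8), hi=7 ⇒ [2, 1, 2, 4, 1, 1, 4, 2, 6, 6]
1<4: swap(3,4), lo=4 mid=5 ⇒ [2, 1, 2, 1, 4, 1, 4, 2, 6, 6]
1<4: swap(4,5), lo=5 mid=6 ⇒ [2, 1, 2, 1, 1, 4, 4, 2, 6, 6]
4=4: mid=7
2<4: swap(5,7), lo=6 mid=8 ⇒ [2, 1, 2, 1, 1, 2, 4, 4, 6, 6]
done. lo=6 hi=7; nums=[2, 1, 2, 1, 1, 2, 4, 4, 6, 6]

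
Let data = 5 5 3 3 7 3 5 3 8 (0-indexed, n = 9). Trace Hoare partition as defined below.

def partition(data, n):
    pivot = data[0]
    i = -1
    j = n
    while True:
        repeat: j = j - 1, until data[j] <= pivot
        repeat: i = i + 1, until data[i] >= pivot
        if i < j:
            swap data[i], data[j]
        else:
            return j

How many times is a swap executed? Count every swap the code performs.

3

pivot = data[0] = 5; i = -1, j = 9
j→7 (data[7]=3≤5), i→0 (data[0]=5≥5); i<j, swap → 3 5 3 3 7 3 5 5 8
j→6 (data[6]=5≤5), i→1 (data[1]=5≥5); i<j, swap → 3 5 3 3 7 3 5 5 8
j→5 (data[5]=3≤5), i→4 (data[4]=7≥5); i<j, swap → 3 5 3 3 3 7 5 5 8
j→4, i→5; i≥j, return j=4. data = 3 5 3 3 3 7 5 5 8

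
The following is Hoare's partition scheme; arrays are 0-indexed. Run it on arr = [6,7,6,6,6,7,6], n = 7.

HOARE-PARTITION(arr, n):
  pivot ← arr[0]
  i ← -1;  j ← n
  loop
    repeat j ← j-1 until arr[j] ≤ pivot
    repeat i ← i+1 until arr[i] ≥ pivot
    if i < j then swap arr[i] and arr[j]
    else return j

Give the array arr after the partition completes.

pivot = arr[0] = 6; i = -1, j = 7
j→6 (arr[6]=6≤6), i→0 (arr[0]=6≥6); i<j, swap → [6,7,6,6,6,7,6]
j→4 (arr[4]=6≤6), i→1 (arr[1]=7≥6); i<j, swap → [6,6,6,6,7,7,6]
j→3 (arr[3]=6≤6), i→2 (arr[2]=6≥6); i<j, swap → [6,6,6,6,7,7,6]
j→2, i→3; i≥j, return j=2. arr = [6,6,6,6,7,7,6]

[6,6,6,6,7,7,6]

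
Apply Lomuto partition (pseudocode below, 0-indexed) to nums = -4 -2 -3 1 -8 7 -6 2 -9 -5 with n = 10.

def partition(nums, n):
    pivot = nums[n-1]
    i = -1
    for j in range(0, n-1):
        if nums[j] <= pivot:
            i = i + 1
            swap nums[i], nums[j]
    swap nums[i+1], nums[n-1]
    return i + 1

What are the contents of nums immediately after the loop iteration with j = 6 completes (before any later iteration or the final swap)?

pivot = nums[9] = -5; i = -1
j=0: nums[0]=-4 > -5 → no swap
j=1: nums[1]=-2 > -5 → no swap
j=2: nums[2]=-3 > -5 → no swap
j=3: nums[3]=1 > -5 → no swap
j=4: nums[4]=-8 ≤ -5 → i=0, swap nums[0],nums[4] → -8 -2 -3 1 -4 7 -6 2 -9 -5
j=5: nums[5]=7 > -5 → no swap
j=6: nums[6]=-6 ≤ -5 → i=1, swap nums[1],nums[6] → -8 -6 -3 1 -4 7 -2 2 -9 -5
(after j=6) nums = -8 -6 -3 1 -4 7 -2 2 -9 -5

-8 -6 -3 1 -4 7 -2 2 -9 -5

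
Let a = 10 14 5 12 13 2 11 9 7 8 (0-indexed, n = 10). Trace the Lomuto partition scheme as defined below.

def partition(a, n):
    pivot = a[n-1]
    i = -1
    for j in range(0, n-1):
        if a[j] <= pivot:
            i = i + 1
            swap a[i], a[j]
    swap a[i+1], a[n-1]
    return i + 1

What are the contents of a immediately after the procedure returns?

5 2 7 8 13 14 11 9 10 12

pivot=8, i=-1
j=0: 10>8, skip
j=1: 14>8, skip
j=2: 5≤8, i=0, swap(0,2) ⇒ 5 14 10 12 13 2 11 9 7 8
j=3: 12>8, skip
j=4: 13>8, skip
j=5: 2≤8, i=1, swap(1,5) ⇒ 5 2 10 12 13 14 11 9 7 8
j=6: 11>8, skip
j=7: 9>8, skip
j=8: 7≤8, i=2, swap(2,8) ⇒ 5 2 7 12 13 14 11 9 10 8
swap(3,9) ⇒ 5 2 7 8 13 14 11 9 10 12; return 3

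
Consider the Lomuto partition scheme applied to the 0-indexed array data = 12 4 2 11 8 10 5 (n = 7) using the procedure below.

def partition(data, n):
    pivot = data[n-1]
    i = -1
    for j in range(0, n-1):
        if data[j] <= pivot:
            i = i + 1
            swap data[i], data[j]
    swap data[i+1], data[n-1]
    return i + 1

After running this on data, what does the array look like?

4 2 5 11 8 10 12

pivot=5, i=-1
j=0: 12>5, skip
j=1: 4≤5, i=0, swap(0,1) ⇒ 4 12 2 11 8 10 5
j=2: 2≤5, i=1, swap(1,2) ⇒ 4 2 12 11 8 10 5
j=3: 11>5, skip
j=4: 8>5, skip
j=5: 10>5, skip
swap(2,6) ⇒ 4 2 5 11 8 10 12; return 2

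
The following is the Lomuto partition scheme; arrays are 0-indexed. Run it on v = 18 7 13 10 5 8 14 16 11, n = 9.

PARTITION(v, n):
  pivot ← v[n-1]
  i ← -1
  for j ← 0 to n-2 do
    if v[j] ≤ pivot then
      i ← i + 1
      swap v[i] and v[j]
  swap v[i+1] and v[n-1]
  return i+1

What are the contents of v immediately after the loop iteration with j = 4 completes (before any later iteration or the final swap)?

7 10 5 18 13 8 14 16 11

pivot=11, i=-1
j=0: 18>11, skip
j=1: 7≤11, i=0, swap(0,1) ⇒ 7 18 13 10 5 8 14 16 11
j=2: 13>11, skip
j=3: 10≤11, i=1, swap(1,3) ⇒ 7 10 13 18 5 8 14 16 11
j=4: 5≤11, i=2, swap(2,4) ⇒ 7 10 5 18 13 8 14 16 11
(after j=4) v = 7 10 5 18 13 8 14 16 11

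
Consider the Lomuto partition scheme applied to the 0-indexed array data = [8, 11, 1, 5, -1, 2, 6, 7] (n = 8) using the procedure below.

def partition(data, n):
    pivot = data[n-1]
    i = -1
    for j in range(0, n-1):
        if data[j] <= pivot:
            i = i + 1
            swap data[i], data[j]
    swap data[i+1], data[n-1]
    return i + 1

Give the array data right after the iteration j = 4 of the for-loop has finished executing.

pivot = data[7] = 7; i = -1
j=0: data[0]=8 > 7 → no swap
j=1: data[1]=11 > 7 → no swap
j=2: data[2]=1 ≤ 7 → i=0, swap data[0],data[2] → [1, 11, 8, 5, -1, 2, 6, 7]
j=3: data[3]=5 ≤ 7 → i=1, swap data[1],data[3] → [1, 5, 8, 11, -1, 2, 6, 7]
j=4: data[4]=-1 ≤ 7 → i=2, swap data[2],data[4] → [1, 5, -1, 11, 8, 2, 6, 7]
(after j=4) data = [1, 5, -1, 11, 8, 2, 6, 7]

[1, 5, -1, 11, 8, 2, 6, 7]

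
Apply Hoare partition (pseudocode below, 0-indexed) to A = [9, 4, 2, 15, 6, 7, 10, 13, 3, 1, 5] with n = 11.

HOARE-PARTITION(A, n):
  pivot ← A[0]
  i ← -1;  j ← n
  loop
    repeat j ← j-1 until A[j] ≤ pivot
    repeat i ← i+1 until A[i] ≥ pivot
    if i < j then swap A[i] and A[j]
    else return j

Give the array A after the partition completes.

[5, 4, 2, 1, 6, 7, 3, 13, 10, 15, 9]

pivot = A[0] = 9; i = -1, j = 11
j→10 (A[10]=5≤9), i→0 (A[0]=9≥9); i<j, swap → [5, 4, 2, 15, 6, 7, 10, 13, 3, 1, 9]
j→9 (A[9]=1≤9), i→3 (A[3]=15≥9); i<j, swap → [5, 4, 2, 1, 6, 7, 10, 13, 3, 15, 9]
j→8 (A[8]=3≤9), i→6 (A[6]=10≥9); i<j, swap → [5, 4, 2, 1, 6, 7, 3, 13, 10, 15, 9]
j→6, i→7; i≥j, return j=6. A = [5, 4, 2, 1, 6, 7, 3, 13, 10, 15, 9]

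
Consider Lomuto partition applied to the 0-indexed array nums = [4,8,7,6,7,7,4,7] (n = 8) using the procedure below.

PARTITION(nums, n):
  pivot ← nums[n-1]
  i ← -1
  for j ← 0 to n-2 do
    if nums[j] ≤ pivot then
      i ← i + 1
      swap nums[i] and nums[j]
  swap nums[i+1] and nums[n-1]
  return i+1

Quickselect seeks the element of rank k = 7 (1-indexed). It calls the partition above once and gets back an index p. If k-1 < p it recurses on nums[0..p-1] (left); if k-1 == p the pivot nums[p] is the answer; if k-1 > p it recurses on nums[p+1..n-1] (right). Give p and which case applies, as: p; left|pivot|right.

6; pivot

pivot = nums[7] = 7; i = -1
j=0: nums[0]=4 ≤ 7 → i=0, swap nums[0],nums[0] (no change) → [4,8,7,6,7,7,4,7]
j=1: nums[1]=8 > 7 → no swap
j=2: nums[2]=7 ≤ 7 → i=1, swap nums[1],nums[2] → [4,7,8,6,7,7,4,7]
j=3: nums[3]=6 ≤ 7 → i=2, swap nums[2],nums[3] → [4,7,6,8,7,7,4,7]
j=4: nums[4]=7 ≤ 7 → i=3, swap nums[3],nums[4] → [4,7,6,7,8,7,4,7]
j=5: nums[5]=7 ≤ 7 → i=4, swap nums[4],nums[5] → [4,7,6,7,7,8,4,7]
j=6: nums[6]=4 ≤ 7 → i=5, swap nums[5],nums[6] → [4,7,6,7,7,4,8,7]
final swap nums[6],nums[7] → [4,7,6,7,7,4,7,8]; return 6
p = 6; k-1 = 6 == 6 ⇒ pivot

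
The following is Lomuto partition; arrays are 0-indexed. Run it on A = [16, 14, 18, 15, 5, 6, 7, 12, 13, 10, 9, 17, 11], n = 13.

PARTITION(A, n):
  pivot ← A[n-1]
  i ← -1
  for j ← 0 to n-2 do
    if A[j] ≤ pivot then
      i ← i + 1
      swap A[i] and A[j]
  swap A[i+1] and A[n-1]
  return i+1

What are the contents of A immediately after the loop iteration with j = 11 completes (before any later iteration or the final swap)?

pivot = A[12] = 11; i = -1
j=0: A[0]=16 > 11 → no swap
j=1: A[1]=14 > 11 → no swap
j=2: A[2]=18 > 11 → no swap
j=3: A[3]=15 > 11 → no swap
j=4: A[4]=5 ≤ 11 → i=0, swap A[0],A[4] → [5, 14, 18, 15, 16, 6, 7, 12, 13, 10, 9, 17, 11]
j=5: A[5]=6 ≤ 11 → i=1, swap A[1],A[5] → [5, 6, 18, 15, 16, 14, 7, 12, 13, 10, 9, 17, 11]
j=6: A[6]=7 ≤ 11 → i=2, swap A[2],A[6] → [5, 6, 7, 15, 16, 14, 18, 12, 13, 10, 9, 17, 11]
j=7: A[7]=12 > 11 → no swap
j=8: A[8]=13 > 11 → no swap
j=9: A[9]=10 ≤ 11 → i=3, swap A[3],A[9] → [5, 6, 7, 10, 16, 14, 18, 12, 13, 15, 9, 17, 11]
j=10: A[10]=9 ≤ 11 → i=4, swap A[4],A[10] → [5, 6, 7, 10, 9, 14, 18, 12, 13, 15, 16, 17, 11]
j=11: A[11]=17 > 11 → no swap
(after j=11) A = [5, 6, 7, 10, 9, 14, 18, 12, 13, 15, 16, 17, 11]

[5, 6, 7, 10, 9, 14, 18, 12, 13, 15, 16, 17, 11]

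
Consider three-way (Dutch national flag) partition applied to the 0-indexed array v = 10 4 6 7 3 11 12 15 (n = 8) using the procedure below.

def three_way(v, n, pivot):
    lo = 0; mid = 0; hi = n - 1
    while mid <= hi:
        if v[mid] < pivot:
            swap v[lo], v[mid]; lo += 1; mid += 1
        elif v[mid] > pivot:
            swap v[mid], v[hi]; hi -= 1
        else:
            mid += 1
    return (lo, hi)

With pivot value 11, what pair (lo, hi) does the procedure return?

(5, 5)

pivot = 11; lo=0, mid=0, hi=7
v[mid]=10<11: swap v[0],v[0]; lo=1,mid=1 → 10 4 6 7 3 11 12 15
v[mid]=4<11: swap v[1],v[1]; lo=2,mid=2 → 10 4 6 7 3 11 12 15
v[mid]=6<11: swap v[2],v[2]; lo=3,mid=3 → 10 4 6 7 3 11 12 15
v[mid]=7<11: swap v[3],v[3]; lo=4,mid=4 → 10 4 6 7 3 11 12 15
v[mid]=3<11: swap v[4],v[4]; lo=5,mid=5 → 10 4 6 7 3 11 12 15
v[mid]=11=11: mid=6
v[mid]=12>11: swap v[6],v[7]; hi=6 → 10 4 6 7 3 11 15 12
v[mid]=15>11: swap v[6],v[6]; hi=5 → 10 4 6 7 3 11 15 12
end: lo=5, hi=5; v = 10 4 6 7 3 11 15 12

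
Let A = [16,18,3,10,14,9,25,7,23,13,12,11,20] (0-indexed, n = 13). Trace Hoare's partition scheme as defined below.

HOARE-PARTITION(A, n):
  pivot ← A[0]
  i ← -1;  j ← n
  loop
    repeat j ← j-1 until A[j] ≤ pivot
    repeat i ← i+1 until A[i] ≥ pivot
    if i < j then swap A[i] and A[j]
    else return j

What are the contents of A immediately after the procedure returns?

pivot=16
j stops at 11 (11), i stops at 0 (16); swap ⇒ [11,18,3,10,14,9,25,7,23,13,12,16,20]
j stops at 10 (12), i stops at 1 (18); swap ⇒ [11,12,3,10,14,9,25,7,23,13,18,16,20]
j stops at 9 (13), i stops at 6 (25); swap ⇒ [11,12,3,10,14,9,13,7,23,25,18,16,20]
j stops at 7, i stops at 8; i≥j ⇒ return 7. A=[11,12,3,10,14,9,13,7,23,25,18,16,20]

[11,12,3,10,14,9,13,7,23,25,18,16,20]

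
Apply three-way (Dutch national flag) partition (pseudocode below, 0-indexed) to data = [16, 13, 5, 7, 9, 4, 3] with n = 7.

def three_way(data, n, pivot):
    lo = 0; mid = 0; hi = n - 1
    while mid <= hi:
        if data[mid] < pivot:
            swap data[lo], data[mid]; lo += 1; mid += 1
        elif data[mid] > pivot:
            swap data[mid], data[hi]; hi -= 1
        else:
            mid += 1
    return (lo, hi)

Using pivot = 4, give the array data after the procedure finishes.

[3, 4, 7, 9, 5, 13, 16]

lo=0 mid=0 hi=6
16>4: swap(0,6), hi=5 ⇒ [3, 13, 5, 7, 9, 4, 16]
3<4: swap(0,0), lo=1 mid=1 ⇒ [3, 13, 5, 7, 9, 4, 16]
13>4: swap(1,5), hi=4 ⇒ [3, 4, 5, 7, 9, 13, 16]
4=4: mid=2
5>4: swap(2,4), hi=3 ⇒ [3, 4, 9, 7, 5, 13, 16]
9>4: swap(2,3), hi=2 ⇒ [3, 4, 7, 9, 5, 13, 16]
7>4: swap(2,2), hi=1 ⇒ [3, 4, 7, 9, 5, 13, 16]
done. lo=1 hi=1; data=[3, 4, 7, 9, 5, 13, 16]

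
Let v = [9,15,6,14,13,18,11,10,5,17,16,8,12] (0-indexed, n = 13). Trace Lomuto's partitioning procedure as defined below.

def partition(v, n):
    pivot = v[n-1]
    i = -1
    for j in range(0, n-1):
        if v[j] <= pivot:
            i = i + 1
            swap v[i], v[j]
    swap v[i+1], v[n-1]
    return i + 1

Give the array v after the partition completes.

pivot=12, i=-1
j=0: 9≤12, i=0, swap(0,0) ⇒ [9,15,6,14,13,18,11,10,5,17,16,8,12]
j=1: 15>12, skip
j=2: 6≤12, i=1, swap(1,2) ⇒ [9,6,15,14,13,18,11,10,5,17,16,8,12]
j=3: 14>12, skip
j=4: 13>12, skip
j=5: 18>12, skip
j=6: 11≤12, i=2, swap(2,6) ⇒ [9,6,11,14,13,18,15,10,5,17,16,8,12]
j=7: 10≤12, i=3, swap(3,7) ⇒ [9,6,11,10,13,18,15,14,5,17,16,8,12]
j=8: 5≤12, i=4, swap(4,8) ⇒ [9,6,11,10,5,18,15,14,13,17,16,8,12]
j=9: 17>12, skip
j=10: 16>12, skip
j=11: 8≤12, i=5, swap(5,11) ⇒ [9,6,11,10,5,8,15,14,13,17,16,18,12]
swap(6,12) ⇒ [9,6,11,10,5,8,12,14,13,17,16,18,15]; return 6

[9,6,11,10,5,8,12,14,13,17,16,18,15]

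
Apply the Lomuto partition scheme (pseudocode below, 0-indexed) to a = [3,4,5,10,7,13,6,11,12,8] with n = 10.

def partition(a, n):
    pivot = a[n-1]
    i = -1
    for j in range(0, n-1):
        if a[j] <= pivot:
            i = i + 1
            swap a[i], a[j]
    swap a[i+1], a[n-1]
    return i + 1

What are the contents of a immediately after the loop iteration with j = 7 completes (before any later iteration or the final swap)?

[3,4,5,7,6,13,10,11,12,8]

pivot = a[9] = 8; i = -1
j=0: a[0]=3 ≤ 8 → i=0, swap a[0],a[0] (no change) → [3,4,5,10,7,13,6,11,12,8]
j=1: a[1]=4 ≤ 8 → i=1, swap a[1],a[1] (no change) → [3,4,5,10,7,13,6,11,12,8]
j=2: a[2]=5 ≤ 8 → i=2, swap a[2],a[2] (no change) → [3,4,5,10,7,13,6,11,12,8]
j=3: a[3]=10 > 8 → no swap
j=4: a[4]=7 ≤ 8 → i=3, swap a[3],a[4] → [3,4,5,7,10,13,6,11,12,8]
j=5: a[5]=13 > 8 → no swap
j=6: a[6]=6 ≤ 8 → i=4, swap a[4],a[6] → [3,4,5,7,6,13,10,11,12,8]
j=7: a[7]=11 > 8 → no swap
(after j=7) a = [3,4,5,7,6,13,10,11,12,8]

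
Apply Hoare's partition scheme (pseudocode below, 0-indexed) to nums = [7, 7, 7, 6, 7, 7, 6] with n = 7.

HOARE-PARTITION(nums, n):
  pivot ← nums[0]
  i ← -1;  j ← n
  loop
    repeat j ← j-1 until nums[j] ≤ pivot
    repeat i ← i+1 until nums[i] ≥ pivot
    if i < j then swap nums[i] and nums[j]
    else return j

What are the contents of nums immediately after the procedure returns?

pivot = nums[0] = 7; i = -1, j = 7
j→6 (nums[6]=6≤7), i→0 (nums[0]=7≥7); i<j, swap → [6, 7, 7, 6, 7, 7, 7]
j→5 (nums[5]=7≤7), i→1 (nums[1]=7≥7); i<j, swap → [6, 7, 7, 6, 7, 7, 7]
j→4 (nums[4]=7≤7), i→2 (nums[2]=7≥7); i<j, swap → [6, 7, 7, 6, 7, 7, 7]
j→3, i→4; i≥j, return j=3. nums = [6, 7, 7, 6, 7, 7, 7]

[6, 7, 7, 6, 7, 7, 7]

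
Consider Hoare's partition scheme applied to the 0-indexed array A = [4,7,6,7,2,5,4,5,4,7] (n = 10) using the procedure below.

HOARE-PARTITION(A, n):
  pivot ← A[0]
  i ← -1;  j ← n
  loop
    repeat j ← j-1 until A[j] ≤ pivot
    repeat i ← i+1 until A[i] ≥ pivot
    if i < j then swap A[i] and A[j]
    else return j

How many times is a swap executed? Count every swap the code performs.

pivot = A[0] = 4; i = -1, j = 10
j→8 (A[8]=4≤4), i→0 (A[0]=4≥4); i<j, swap → [4,7,6,7,2,5,4,5,4,7]
j→6 (A[6]=4≤4), i→1 (A[1]=7≥4); i<j, swap → [4,4,6,7,2,5,7,5,4,7]
j→4 (A[4]=2≤4), i→2 (A[2]=6≥4); i<j, swap → [4,4,2,7,6,5,7,5,4,7]
j→2, i→3; i≥j, return j=2. A = [4,4,2,7,6,5,7,5,4,7]

3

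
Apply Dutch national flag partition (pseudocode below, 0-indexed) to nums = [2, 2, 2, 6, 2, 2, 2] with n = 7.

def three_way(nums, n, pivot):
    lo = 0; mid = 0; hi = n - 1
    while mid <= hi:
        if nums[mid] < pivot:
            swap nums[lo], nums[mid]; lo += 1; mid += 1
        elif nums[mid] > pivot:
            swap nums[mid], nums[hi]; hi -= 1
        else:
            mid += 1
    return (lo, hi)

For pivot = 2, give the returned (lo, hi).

(0, 5)

lo=0 mid=0 hi=6
2=2: mid=1
2=2: mid=2
2=2: mid=3
6>2: swap(3,6), hi=5 ⇒ [2, 2, 2, 2, 2, 2, 6]
2=2: mid=4
2=2: mid=5
2=2: mid=6
done. lo=0 hi=5; nums=[2, 2, 2, 2, 2, 2, 6]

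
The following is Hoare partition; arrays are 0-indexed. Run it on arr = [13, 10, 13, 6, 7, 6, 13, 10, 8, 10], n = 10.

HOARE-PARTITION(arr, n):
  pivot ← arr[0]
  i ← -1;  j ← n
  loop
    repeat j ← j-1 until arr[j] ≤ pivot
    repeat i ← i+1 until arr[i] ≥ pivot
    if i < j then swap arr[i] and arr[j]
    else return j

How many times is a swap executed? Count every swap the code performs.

pivot=13
j stops at 9 (10), i stops at 0 (13); swap ⇒ [10, 10, 13, 6, 7, 6, 13, 10, 8, 13]
j stops at 8 (8), i stops at 2 (13); swap ⇒ [10, 10, 8, 6, 7, 6, 13, 10, 13, 13]
j stops at 7 (10), i stops at 6 (13); swap ⇒ [10, 10, 8, 6, 7, 6, 10, 13, 13, 13]
j stops at 6, i stops at 7; i≥j ⇒ return 6. arr=[10, 10, 8, 6, 7, 6, 10, 13, 13, 13]

3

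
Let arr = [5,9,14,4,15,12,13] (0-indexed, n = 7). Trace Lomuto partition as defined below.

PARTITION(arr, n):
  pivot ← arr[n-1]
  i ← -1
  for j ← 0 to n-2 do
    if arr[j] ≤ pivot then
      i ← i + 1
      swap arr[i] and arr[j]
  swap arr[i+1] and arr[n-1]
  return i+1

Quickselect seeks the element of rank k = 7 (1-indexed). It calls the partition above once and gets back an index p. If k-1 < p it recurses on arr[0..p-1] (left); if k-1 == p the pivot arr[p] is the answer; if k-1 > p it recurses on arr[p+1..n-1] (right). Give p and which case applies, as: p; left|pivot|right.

4; right

pivot = arr[6] = 13; i = -1
j=0: arr[0]=5 ≤ 13 → i=0, swap arr[0],arr[0] (no change) → [5,9,14,4,15,12,13]
j=1: arr[1]=9 ≤ 13 → i=1, swap arr[1],arr[1] (no change) → [5,9,14,4,15,12,13]
j=2: arr[2]=14 > 13 → no swap
j=3: arr[3]=4 ≤ 13 → i=2, swap arr[2],arr[3] → [5,9,4,14,15,12,13]
j=4: arr[4]=15 > 13 → no swap
j=5: arr[5]=12 ≤ 13 → i=3, swap arr[3],arr[5] → [5,9,4,12,15,14,13]
final swap arr[4],arr[6] → [5,9,4,12,13,14,15]; return 4
p = 4; k-1 = 6 > 4 ⇒ right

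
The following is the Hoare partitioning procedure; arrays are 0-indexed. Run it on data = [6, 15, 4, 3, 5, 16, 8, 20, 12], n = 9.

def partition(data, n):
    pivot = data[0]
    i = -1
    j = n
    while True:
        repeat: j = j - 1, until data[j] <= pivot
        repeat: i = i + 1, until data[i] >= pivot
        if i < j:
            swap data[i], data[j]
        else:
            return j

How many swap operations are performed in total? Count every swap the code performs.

2

pivot = data[0] = 6; i = -1, j = 9
j→4 (data[4]=5≤6), i→0 (data[0]=6≥6); i<j, swap → [5, 15, 4, 3, 6, 16, 8, 20, 12]
j→3 (data[3]=3≤6), i→1 (data[1]=15≥6); i<j, swap → [5, 3, 4, 15, 6, 16, 8, 20, 12]
j→2, i→3; i≥j, return j=2. data = [5, 3, 4, 15, 6, 16, 8, 20, 12]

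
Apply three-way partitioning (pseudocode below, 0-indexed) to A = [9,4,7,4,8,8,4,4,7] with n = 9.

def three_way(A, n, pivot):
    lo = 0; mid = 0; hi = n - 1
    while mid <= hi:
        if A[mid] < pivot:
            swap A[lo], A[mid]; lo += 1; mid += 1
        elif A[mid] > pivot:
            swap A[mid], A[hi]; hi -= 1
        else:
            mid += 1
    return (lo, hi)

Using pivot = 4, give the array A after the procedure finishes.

[4,4,4,4,8,8,7,7,9]

lo=0 mid=0 hi=8
9>4: swap(0,8), hi=7 ⇒ [7,4,7,4,8,8,4,4,9]
7>4: swap(0,7), hi=6 ⇒ [4,4,7,4,8,8,4,7,9]
4=4: mid=1
4=4: mid=2
7>4: swap(2,6), hi=5 ⇒ [4,4,4,4,8,8,7,7,9]
4=4: mid=3
4=4: mid=4
8>4: swap(4,5), hi=4 ⇒ [4,4,4,4,8,8,7,7,9]
8>4: swap(4,4), hi=3 ⇒ [4,4,4,4,8,8,7,7,9]
done. lo=0 hi=3; A=[4,4,4,4,8,8,7,7,9]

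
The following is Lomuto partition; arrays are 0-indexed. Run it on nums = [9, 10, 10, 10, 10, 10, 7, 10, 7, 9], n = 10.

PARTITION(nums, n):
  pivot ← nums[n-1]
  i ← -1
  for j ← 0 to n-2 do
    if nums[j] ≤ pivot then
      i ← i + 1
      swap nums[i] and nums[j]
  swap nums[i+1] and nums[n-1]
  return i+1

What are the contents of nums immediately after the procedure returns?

[9, 7, 7, 9, 10, 10, 10, 10, 10, 10]

pivot=9, i=-1
j=0: 9≤9, i=0, swap(0,0) ⇒ [9, 10, 10, 10, 10, 10, 7, 10, 7, 9]
j=1: 10>9, skip
j=2: 10>9, skip
j=3: 10>9, skip
j=4: 10>9, skip
j=5: 10>9, skip
j=6: 7≤9, i=1, swap(1,6) ⇒ [9, 7, 10, 10, 10, 10, 10, 10, 7, 9]
j=7: 10>9, skip
j=8: 7≤9, i=2, swap(2,8) ⇒ [9, 7, 7, 10, 10, 10, 10, 10, 10, 9]
swap(3,9) ⇒ [9, 7, 7, 9, 10, 10, 10, 10, 10, 10]; return 3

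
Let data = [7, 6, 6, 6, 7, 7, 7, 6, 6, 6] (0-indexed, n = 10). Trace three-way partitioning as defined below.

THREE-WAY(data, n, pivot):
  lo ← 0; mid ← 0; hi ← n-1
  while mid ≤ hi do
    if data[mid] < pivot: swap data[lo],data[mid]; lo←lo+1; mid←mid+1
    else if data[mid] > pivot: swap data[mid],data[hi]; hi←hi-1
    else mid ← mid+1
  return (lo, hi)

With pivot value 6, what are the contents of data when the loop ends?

[6, 6, 6, 6, 6, 6, 7, 7, 7, 7]

pivot = 6; lo=0, mid=0, hi=9
data[mid]=7>6: swap data[0],data[9]; hi=8 → [6, 6, 6, 6, 7, 7, 7, 6, 6, 7]
data[mid]=6=6: mid=1
data[mid]=6=6: mid=2
data[mid]=6=6: mid=3
data[mid]=6=6: mid=4
data[mid]=7>6: swap data[4],data[8]; hi=7 → [6, 6, 6, 6, 6, 7, 7, 6, 7, 7]
data[mid]=6=6: mid=5
data[mid]=7>6: swap data[5],data[7]; hi=6 → [6, 6, 6, 6, 6, 6, 7, 7, 7, 7]
data[mid]=6=6: mid=6
data[mid]=7>6: swap data[6],data[6]; hi=5 → [6, 6, 6, 6, 6, 6, 7, 7, 7, 7]
end: lo=0, hi=5; data = [6, 6, 6, 6, 6, 6, 7, 7, 7, 7]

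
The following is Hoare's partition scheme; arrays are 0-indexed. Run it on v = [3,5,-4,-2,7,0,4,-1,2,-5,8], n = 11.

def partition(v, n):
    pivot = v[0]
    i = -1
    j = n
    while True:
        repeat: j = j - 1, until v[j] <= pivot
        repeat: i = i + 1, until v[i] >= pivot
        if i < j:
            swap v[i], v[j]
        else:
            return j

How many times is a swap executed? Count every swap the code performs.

pivot = v[0] = 3; i = -1, j = 11
j→9 (v[9]=-5≤3), i→0 (v[0]=3≥3); i<j, swap → [-5,5,-4,-2,7,0,4,-1,2,3,8]
j→8 (v[8]=2≤3), i→1 (v[1]=5≥3); i<j, swap → [-5,2,-4,-2,7,0,4,-1,5,3,8]
j→7 (v[7]=-1≤3), i→4 (v[4]=7≥3); i<j, swap → [-5,2,-4,-2,-1,0,4,7,5,3,8]
j→5, i→6; i≥j, return j=5. v = [-5,2,-4,-2,-1,0,4,7,5,3,8]

3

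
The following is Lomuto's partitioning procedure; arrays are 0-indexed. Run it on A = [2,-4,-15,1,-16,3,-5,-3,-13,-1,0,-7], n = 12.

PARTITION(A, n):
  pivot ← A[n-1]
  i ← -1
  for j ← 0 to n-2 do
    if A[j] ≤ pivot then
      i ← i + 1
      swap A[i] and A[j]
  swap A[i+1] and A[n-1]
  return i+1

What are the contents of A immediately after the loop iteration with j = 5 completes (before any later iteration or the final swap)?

pivot = A[11] = -7; i = -1
j=0: A[0]=2 > -7 → no swap
j=1: A[1]=-4 > -7 → no swap
j=2: A[2]=-15 ≤ -7 → i=0, swap A[0],A[2] → [-15,-4,2,1,-16,3,-5,-3,-13,-1,0,-7]
j=3: A[3]=1 > -7 → no swap
j=4: A[4]=-16 ≤ -7 → i=1, swap A[1],A[4] → [-15,-16,2,1,-4,3,-5,-3,-13,-1,0,-7]
j=5: A[5]=3 > -7 → no swap
(after j=5) A = [-15,-16,2,1,-4,3,-5,-3,-13,-1,0,-7]

[-15,-16,2,1,-4,3,-5,-3,-13,-1,0,-7]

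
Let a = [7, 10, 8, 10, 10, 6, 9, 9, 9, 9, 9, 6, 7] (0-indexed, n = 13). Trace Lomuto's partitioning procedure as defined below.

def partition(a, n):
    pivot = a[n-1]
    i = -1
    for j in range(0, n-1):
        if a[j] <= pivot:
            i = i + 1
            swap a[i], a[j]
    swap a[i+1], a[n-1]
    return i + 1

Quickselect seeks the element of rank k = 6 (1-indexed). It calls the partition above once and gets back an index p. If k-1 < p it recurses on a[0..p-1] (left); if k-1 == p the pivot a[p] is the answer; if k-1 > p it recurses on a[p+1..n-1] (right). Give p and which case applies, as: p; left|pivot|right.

pivot=7, i=-1
j=0: 7≤7, i=0, swap(0,0) ⇒ [7, 10, 8, 10, 10, 6, 9, 9, 9, 9, 9, 6, 7]
j=1: 10>7, skip
j=2: 8>7, skip
j=3: 10>7, skip
j=4: 10>7, skip
j=5: 6≤7, i=1, swap(1,5) ⇒ [7, 6, 8, 10, 10, 10, 9, 9, 9, 9, 9, 6, 7]
j=6: 9>7, skip
j=7: 9>7, skip
j=8: 9>7, skip
j=9: 9>7, skip
j=10: 9>7, skip
j=11: 6≤7, i=2, swap(2,11) ⇒ [7, 6, 6, 10, 10, 10, 9, 9, 9, 9, 9, 8, 7]
swap(3,12) ⇒ [7, 6, 6, 7, 10, 10, 9, 9, 9, 9, 9, 8, 10]; return 3
p = 3; k-1 = 5 > 3 ⇒ right

3; right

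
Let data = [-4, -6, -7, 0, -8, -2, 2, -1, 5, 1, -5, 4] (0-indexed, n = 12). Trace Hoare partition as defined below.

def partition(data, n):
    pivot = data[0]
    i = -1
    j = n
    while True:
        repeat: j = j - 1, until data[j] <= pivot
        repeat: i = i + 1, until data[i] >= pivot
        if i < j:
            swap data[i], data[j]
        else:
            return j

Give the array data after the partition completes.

pivot = data[0] = -4; i = -1, j = 12
j→10 (data[10]=-5≤-4), i→0 (data[0]=-4≥-4); i<j, swap → [-5, -6, -7, 0, -8, -2, 2, -1, 5, 1, -4, 4]
j→4 (data[4]=-8≤-4), i→3 (data[3]=0≥-4); i<j, swap → [-5, -6, -7, -8, 0, -2, 2, -1, 5, 1, -4, 4]
j→3, i→4; i≥j, return j=3. data = [-5, -6, -7, -8, 0, -2, 2, -1, 5, 1, -4, 4]

[-5, -6, -7, -8, 0, -2, 2, -1, 5, 1, -4, 4]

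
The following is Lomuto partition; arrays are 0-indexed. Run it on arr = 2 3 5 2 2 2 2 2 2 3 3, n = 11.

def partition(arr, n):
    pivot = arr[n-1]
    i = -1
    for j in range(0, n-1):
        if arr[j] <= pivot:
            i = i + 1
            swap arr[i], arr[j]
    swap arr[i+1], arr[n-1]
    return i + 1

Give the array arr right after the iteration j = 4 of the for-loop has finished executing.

pivot = arr[10] = 3; i = -1
j=0: arr[0]=2 ≤ 3 → i=0, swap arr[0],arr[0] (no change) → 2 3 5 2 2 2 2 2 2 3 3
j=1: arr[1]=3 ≤ 3 → i=1, swap arr[1],arr[1] (no change) → 2 3 5 2 2 2 2 2 2 3 3
j=2: arr[2]=5 > 3 → no swap
j=3: arr[3]=2 ≤ 3 → i=2, swap arr[2],arr[3] → 2 3 2 5 2 2 2 2 2 3 3
j=4: arr[4]=2 ≤ 3 → i=3, swap arr[3],arr[4] → 2 3 2 2 5 2 2 2 2 3 3
(after j=4) arr = 2 3 2 2 5 2 2 2 2 3 3

2 3 2 2 5 2 2 2 2 3 3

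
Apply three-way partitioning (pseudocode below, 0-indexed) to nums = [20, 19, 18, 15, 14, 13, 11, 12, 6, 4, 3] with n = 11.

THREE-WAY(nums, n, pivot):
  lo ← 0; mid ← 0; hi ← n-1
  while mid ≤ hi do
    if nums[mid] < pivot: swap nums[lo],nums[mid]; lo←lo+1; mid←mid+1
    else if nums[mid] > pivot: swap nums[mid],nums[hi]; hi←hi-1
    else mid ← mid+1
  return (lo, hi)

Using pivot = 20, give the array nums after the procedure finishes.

[19, 18, 15, 14, 13, 11, 12, 6, 4, 3, 20]

lo=0 mid=0 hi=10
20=20: mid=1
19<20: swap(0,1), lo=1 mid=2 ⇒ [19, 20, 18, 15, 14, 13, 11, 12, 6, 4, 3]
18<20: swap(1,2), lo=2 mid=3 ⇒ [19, 18, 20, 15, 14, 13, 11, 12, 6, 4, 3]
15<20: swap(2,3), lo=3 mid=4 ⇒ [19, 18, 15, 20, 14, 13, 11, 12, 6, 4, 3]
14<20: swap(3,4), lo=4 mid=5 ⇒ [19, 18, 15, 14, 20, 13, 11, 12, 6, 4, 3]
13<20: swap(4,5), lo=5 mid=6 ⇒ [19, 18, 15, 14, 13, 20, 11, 12, 6, 4, 3]
11<20: swap(5,6), lo=6 mid=7 ⇒ [19, 18, 15, 14, 13, 11, 20, 12, 6, 4, 3]
12<20: swap(6,7), lo=7 mid=8 ⇒ [19, 18, 15, 14, 13, 11, 12, 20, 6, 4, 3]
6<20: swap(7,8), lo=8 mid=9 ⇒ [19, 18, 15, 14, 13, 11, 12, 6, 20, 4, 3]
4<20: swap(8,9), lo=9 mid=10 ⇒ [19, 18, 15, 14, 13, 11, 12, 6, 4, 20, 3]
3<20: swap(9,10), lo=10 mid=11 ⇒ [19, 18, 15, 14, 13, 11, 12, 6, 4, 3, 20]
done. lo=10 hi=10; nums=[19, 18, 15, 14, 13, 11, 12, 6, 4, 3, 20]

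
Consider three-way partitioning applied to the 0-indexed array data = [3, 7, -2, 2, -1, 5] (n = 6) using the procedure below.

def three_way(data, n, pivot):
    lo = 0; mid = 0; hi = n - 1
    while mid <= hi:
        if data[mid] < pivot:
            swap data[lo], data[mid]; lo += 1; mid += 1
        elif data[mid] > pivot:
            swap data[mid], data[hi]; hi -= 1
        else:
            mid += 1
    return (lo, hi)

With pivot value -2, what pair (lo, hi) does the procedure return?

pivot = -2; lo=0, mid=0, hi=5
data[mid]=3>-2: swap data[0],data[5]; hi=4 → [5, 7, -2, 2, -1, 3]
data[mid]=5>-2: swap data[0],data[4]; hi=3 → [-1, 7, -2, 2, 5, 3]
data[mid]=-1>-2: swap data[0],data[3]; hi=2 → [2, 7, -2, -1, 5, 3]
data[mid]=2>-2: swap data[0],data[2]; hi=1 → [-2, 7, 2, -1, 5, 3]
data[mid]=-2=-2: mid=1
data[mid]=7>-2: swap data[1],data[1]; hi=0 → [-2, 7, 2, -1, 5, 3]
end: lo=0, hi=0; data = [-2, 7, 2, -1, 5, 3]

(0, 0)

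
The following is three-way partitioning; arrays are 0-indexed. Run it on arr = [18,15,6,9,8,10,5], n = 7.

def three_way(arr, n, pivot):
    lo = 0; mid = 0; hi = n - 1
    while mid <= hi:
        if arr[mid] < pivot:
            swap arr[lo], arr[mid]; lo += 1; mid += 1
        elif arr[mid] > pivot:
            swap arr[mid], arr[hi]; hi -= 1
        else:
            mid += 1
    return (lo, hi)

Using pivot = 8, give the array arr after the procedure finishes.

[5,6,8,9,10,15,18]

lo=0 mid=0 hi=6
18>8: swap(0,6), hi=5 ⇒ [5,15,6,9,8,10,18]
5<8: swap(0,0), lo=1 mid=1 ⇒ [5,15,6,9,8,10,18]
15>8: swap(1,5), hi=4 ⇒ [5,10,6,9,8,15,18]
10>8: swap(1,4), hi=3 ⇒ [5,8,6,9,10,15,18]
8=8: mid=2
6<8: swap(1,2), lo=2 mid=3 ⇒ [5,6,8,9,10,15,18]
9>8: swap(3,3), hi=2 ⇒ [5,6,8,9,10,15,18]
done. lo=2 hi=2; arr=[5,6,8,9,10,15,18]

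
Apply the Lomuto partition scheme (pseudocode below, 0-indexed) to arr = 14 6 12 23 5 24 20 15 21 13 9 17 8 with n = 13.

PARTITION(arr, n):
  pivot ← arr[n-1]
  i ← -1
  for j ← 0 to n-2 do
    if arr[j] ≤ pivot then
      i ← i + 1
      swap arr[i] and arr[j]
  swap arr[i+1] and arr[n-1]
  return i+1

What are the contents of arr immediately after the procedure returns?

6 5 8 23 14 24 20 15 21 13 9 17 12

pivot = arr[12] = 8; i = -1
j=0: arr[0]=14 > 8 → no swap
j=1: arr[1]=6 ≤ 8 → i=0, swap arr[0],arr[1] → 6 14 12 23 5 24 20 15 21 13 9 17 8
j=2: arr[2]=12 > 8 → no swap
j=3: arr[3]=23 > 8 → no swap
j=4: arr[4]=5 ≤ 8 → i=1, swap arr[1],arr[4] → 6 5 12 23 14 24 20 15 21 13 9 17 8
j=5: arr[5]=24 > 8 → no swap
j=6: arr[6]=20 > 8 → no swap
j=7: arr[7]=15 > 8 → no swap
j=8: arr[8]=21 > 8 → no swap
j=9: arr[9]=13 > 8 → no swap
j=10: arr[10]=9 > 8 → no swap
j=11: arr[11]=17 > 8 → no swap
final swap arr[2],arr[12] → 6 5 8 23 14 24 20 15 21 13 9 17 12; return 2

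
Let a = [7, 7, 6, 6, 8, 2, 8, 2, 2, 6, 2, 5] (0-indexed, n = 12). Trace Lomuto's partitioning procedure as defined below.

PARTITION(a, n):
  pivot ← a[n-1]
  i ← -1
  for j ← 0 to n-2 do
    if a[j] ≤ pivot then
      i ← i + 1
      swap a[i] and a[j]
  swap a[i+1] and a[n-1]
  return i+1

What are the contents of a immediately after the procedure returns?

[2, 2, 2, 2, 5, 7, 8, 7, 6, 6, 6, 8]

pivot=5, i=-1
j=0: 7>5, skip
j=1: 7>5, skip
j=2: 6>5, skip
j=3: 6>5, skip
j=4: 8>5, skip
j=5: 2≤5, i=0, swap(0,5) ⇒ [2, 7, 6, 6, 8, 7, 8, 2, 2, 6, 2, 5]
j=6: 8>5, skip
j=7: 2≤5, i=1, swap(1,7) ⇒ [2, 2, 6, 6, 8, 7, 8, 7, 2, 6, 2, 5]
j=8: 2≤5, i=2, swap(2,8) ⇒ [2, 2, 2, 6, 8, 7, 8, 7, 6, 6, 2, 5]
j=9: 6>5, skip
j=10: 2≤5, i=3, swap(3,10) ⇒ [2, 2, 2, 2, 8, 7, 8, 7, 6, 6, 6, 5]
swap(4,11) ⇒ [2, 2, 2, 2, 5, 7, 8, 7, 6, 6, 6, 8]; return 4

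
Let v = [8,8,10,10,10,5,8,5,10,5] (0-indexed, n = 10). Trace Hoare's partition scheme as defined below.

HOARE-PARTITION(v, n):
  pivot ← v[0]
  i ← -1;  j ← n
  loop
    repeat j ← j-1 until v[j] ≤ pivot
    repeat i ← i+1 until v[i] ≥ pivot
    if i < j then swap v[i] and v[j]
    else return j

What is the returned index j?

3

pivot=8
j stops at 9 (5), i stops at 0 (8); swap ⇒ [5,8,10,10,10,5,8,5,10,8]
j stops at 7 (5), i stops at 1 (8); swap ⇒ [5,5,10,10,10,5,8,8,10,8]
j stops at 6 (8), i stops at 2 (10); swap ⇒ [5,5,8,10,10,5,10,8,10,8]
j stops at 5 (5), i stops at 3 (10); swap ⇒ [5,5,8,5,10,10,10,8,10,8]
j stops at 3, i stops at 4; i≥j ⇒ return 3. v=[5,5,8,5,10,10,10,8,10,8]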